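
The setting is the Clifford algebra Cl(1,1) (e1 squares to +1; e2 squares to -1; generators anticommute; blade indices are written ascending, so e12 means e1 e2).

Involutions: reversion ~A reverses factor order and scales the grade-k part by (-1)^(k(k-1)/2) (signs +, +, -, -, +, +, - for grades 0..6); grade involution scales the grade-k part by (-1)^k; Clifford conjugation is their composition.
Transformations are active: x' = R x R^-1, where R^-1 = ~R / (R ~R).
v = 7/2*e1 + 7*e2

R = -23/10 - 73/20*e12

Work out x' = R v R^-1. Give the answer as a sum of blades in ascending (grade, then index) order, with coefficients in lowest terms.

~R = -23/10 + 73/20*e12, and R ~R = -3213/400, so R^-1 = ~R / (-3213/400).
R v = 35/2*e1 - 133/40*e2
Answer: 5987/918*e1 - 4087/459*e2


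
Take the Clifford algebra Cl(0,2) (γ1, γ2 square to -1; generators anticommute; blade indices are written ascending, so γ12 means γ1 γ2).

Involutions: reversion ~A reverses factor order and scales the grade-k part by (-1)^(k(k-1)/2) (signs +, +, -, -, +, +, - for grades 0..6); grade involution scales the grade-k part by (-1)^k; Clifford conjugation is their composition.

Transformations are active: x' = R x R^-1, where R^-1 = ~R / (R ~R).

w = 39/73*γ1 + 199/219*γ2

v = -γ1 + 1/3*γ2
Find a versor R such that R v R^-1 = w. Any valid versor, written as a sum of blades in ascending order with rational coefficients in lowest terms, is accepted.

Reasoning: v^2 = w^2 = -10/9 since conjugation preserves the quadratic form; R = v + w = -34/73*γ1 + 272/219*γ2 is then valid when invertible, keeping its own part and reversing (v - w)/2.
Answer: -34/73*γ1 + 272/219*γ2


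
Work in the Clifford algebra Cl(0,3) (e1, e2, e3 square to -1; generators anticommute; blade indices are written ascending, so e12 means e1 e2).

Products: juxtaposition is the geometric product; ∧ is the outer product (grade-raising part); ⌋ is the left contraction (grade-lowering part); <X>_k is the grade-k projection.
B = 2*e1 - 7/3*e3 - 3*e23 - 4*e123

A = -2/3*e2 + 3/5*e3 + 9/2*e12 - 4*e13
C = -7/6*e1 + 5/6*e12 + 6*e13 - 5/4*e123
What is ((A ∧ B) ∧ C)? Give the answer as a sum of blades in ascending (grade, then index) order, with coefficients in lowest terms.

step 1: 4/3*e12 - 6/5*e13 + 14/9*e23 - 21/2*e123
step 2: -49/27*e123
Answer: -49/27*e123


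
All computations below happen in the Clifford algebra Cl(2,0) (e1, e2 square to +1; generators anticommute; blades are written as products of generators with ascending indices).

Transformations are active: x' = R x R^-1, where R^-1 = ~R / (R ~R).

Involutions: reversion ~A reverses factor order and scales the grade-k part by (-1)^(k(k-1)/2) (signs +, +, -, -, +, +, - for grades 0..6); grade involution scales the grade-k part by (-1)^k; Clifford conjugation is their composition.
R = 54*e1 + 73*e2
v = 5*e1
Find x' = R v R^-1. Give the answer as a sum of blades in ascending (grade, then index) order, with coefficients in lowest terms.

~R = 54*e1 + 73*e2, and R ~R = 8245, so R^-1 = ~R / (8245).
R v = 270 - 365*e1 e2
Answer: -2413/1649*e1 + 7884/1649*e2


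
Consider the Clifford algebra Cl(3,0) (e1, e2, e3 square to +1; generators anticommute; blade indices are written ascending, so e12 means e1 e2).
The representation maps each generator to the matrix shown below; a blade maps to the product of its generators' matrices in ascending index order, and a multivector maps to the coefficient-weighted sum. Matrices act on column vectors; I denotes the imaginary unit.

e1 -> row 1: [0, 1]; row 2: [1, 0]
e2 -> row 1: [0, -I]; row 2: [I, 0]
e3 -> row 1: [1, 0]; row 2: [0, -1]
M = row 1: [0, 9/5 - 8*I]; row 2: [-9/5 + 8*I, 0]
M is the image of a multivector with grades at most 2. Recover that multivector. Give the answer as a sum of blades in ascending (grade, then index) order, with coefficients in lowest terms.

Method: 1, rho(e1), rho(e2), rho(e3) form a trace-orthogonal basis of the 2x2 complex matrices (tr(X Y) = 2 if X = Y, else 0), so M = m0*1 + m1*rho(e1) + m2*rho(e2) + m3*rho(e3) with m0 = tr(M)/2 = 0, m1 = tr(M rho(e1))/2 = 0, m2 = tr(M rho(e2))/2 = 8 + 9*I/5, m3 = tr(M rho(e3))/2 = 0.
Multiplying table entries, the bivector images are rho(e12) = I*rho(e3), rho(e13) = -I*rho(e2), rho(e23) = I*rho(e1); with real blade coefficients the real parts of m0..m3 are the coefficients of 1, e1, e2, e3 and the imaginary parts give the bivectors (e23: Im m1, e13: -Im m2, e12: Im m3).
Answer: 8*e2 - 9/5*e13


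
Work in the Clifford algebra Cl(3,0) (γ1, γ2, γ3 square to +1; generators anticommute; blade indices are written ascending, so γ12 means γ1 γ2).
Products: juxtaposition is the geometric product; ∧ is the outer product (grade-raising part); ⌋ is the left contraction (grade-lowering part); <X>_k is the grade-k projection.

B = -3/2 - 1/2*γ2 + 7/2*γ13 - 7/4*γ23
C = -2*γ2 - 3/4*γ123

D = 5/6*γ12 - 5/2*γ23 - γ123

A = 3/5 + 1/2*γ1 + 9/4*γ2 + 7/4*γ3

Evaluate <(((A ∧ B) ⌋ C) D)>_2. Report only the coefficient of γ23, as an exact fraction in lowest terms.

step 1: -9/10 - 3/4*γ1 - 147/40*γ2 - 21/8*γ3 - 1/4*γ12 + 21/10*γ13 - 7/40*γ23 - 35/4*γ123
step 2: 63/80 - 21/160*γ1 + 9/40*γ2 - 3/16*γ3 + 63/32*γ12 - 441/160*γ13 + 9/16*γ23 + 27/40*γ123
step 3: 141/320 + 33/16*γ1 + 697/320*γ2 + 27/32*γ3 - 387/64*γ12 - 1653/320*γ13 - 1323/320*γ23 - 197/320*γ123
step 4: -387/64*γ12 - 1653/320*γ13 - 1323/320*γ23
Answer: -1323/320


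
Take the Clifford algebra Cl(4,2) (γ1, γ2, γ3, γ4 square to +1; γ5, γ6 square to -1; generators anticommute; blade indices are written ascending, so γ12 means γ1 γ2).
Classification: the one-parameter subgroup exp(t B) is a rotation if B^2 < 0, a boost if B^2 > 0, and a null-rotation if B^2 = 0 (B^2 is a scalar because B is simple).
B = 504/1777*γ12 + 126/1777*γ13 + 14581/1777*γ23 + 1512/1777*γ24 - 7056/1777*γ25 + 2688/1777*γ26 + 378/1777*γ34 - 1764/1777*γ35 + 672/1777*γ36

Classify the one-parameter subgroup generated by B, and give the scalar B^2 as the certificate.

B^2 term by term: the squares give (504/1777)^2*(γ12)^2 + (126/1777)^2*(γ13)^2 + (14581/1777)^2*(γ23)^2 + (1512/1777)^2*(γ24)^2 + (-7056/1777)^2*(γ25)^2 + (2688/1777)^2*(γ26)^2 + (378/1777)^2*(γ34)^2 + (-1764/1777)^2*(γ35)^2 + (672/1777)^2*(γ36)^2 = 254016/3157729*(-1) + 15876/3157729*(-1) + 212605561/3157729*(-1) + 2286144/3157729*(-1) + 49787136/3157729*(+1) + 7225344/3157729*(+1) + 142884/3157729*(-1) + 3111696/3157729*(+1) + 451584/3157729*(+1) = -49 (each basis 2-blade squares to minus the product of its generators' squares); cross terms between blades sharing an index anticommute and cancel; the commuting (index-disjoint) pairs give grade-4 terms 2*c*c'*(blade product), which cancel blade by blade — γ1234: 381024/3157729 - 381024/3157729 = 0; γ1235: -1778112/3157729 + 1778112/3157729 = 0; γ1236: 677376/3157729 - 677376/3157729 = 0; γ2345: 5334336/3157729 - 5334336/3157729 = 0; γ2346: -2032128/3157729 + 2032128/3157729 = 0; γ2356: 9483264/3157729 - 9483264/3157729 = 0 — confirming B is simple. So B^2 = -49.
Answer: rotation, certificate B^2 = -49. No conjugation can change B^2 = -49; the sign gives the class.


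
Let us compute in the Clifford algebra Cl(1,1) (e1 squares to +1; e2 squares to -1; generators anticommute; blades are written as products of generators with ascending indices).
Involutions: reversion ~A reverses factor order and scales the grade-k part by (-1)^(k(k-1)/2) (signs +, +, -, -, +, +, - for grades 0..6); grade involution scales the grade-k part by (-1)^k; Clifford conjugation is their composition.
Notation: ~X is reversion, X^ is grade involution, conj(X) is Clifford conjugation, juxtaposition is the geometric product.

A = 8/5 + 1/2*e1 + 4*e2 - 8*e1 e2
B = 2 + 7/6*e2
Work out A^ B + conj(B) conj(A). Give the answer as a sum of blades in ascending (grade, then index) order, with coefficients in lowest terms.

first term: 118/15 + 25/3*e1 - 92/15*e2 - 199/12*e1 e2
second term: -22/15 - 31/3*e1 - 148/15*e2 + 185/12*e1 e2
Answer: 32/5 - 2*e1 - 16*e2 - 7/6*e1 e2


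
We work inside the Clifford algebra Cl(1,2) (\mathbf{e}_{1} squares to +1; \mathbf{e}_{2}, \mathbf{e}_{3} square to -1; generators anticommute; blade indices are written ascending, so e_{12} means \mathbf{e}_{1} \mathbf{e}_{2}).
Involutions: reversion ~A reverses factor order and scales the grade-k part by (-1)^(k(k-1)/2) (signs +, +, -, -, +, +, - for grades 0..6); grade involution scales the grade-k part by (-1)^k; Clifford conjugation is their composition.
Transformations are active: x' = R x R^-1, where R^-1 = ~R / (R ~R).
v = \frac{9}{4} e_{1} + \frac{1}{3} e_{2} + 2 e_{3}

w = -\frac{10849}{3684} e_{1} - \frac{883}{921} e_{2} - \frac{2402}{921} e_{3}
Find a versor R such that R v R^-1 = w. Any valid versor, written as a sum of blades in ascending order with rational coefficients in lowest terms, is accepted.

Since q(v) = q(w) = \frac{137}{144}, the sum R = v + w = -\frac{640}{921} e_{1} - \frac{192}{307} e_{2} - \frac{560}{921} e_{3} does the job whenever invertible.
Answer: -\frac{640}{921} e_{1} - \frac{192}{307} e_{2} - \frac{560}{921} e_{3}


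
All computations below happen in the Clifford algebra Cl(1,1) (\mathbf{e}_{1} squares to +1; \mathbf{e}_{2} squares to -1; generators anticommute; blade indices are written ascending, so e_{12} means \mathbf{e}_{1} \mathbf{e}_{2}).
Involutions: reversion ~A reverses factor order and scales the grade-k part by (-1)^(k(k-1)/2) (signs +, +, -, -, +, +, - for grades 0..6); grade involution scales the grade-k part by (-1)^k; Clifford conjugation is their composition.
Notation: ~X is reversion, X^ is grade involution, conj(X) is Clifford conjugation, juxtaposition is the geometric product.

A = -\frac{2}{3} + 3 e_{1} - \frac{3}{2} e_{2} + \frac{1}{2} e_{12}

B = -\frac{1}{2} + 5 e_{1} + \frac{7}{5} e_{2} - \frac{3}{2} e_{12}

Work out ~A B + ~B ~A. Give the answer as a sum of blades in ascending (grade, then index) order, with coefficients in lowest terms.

first term: \frac{1091}{60} - \frac{113}{60} e_{1} - \frac{131}{60} e_{2} + \frac{259}{20} e_{12}
second term: \frac{1001}{60} - \frac{197}{60} e_{1} - \frac{431}{60} e_{2} - \frac{249}{20} e_{12}
Answer: \frac{523}{15} - \frac{31}{6} e_{1} - \frac{281}{30} e_{2} + \frac{1}{2} e_{12}


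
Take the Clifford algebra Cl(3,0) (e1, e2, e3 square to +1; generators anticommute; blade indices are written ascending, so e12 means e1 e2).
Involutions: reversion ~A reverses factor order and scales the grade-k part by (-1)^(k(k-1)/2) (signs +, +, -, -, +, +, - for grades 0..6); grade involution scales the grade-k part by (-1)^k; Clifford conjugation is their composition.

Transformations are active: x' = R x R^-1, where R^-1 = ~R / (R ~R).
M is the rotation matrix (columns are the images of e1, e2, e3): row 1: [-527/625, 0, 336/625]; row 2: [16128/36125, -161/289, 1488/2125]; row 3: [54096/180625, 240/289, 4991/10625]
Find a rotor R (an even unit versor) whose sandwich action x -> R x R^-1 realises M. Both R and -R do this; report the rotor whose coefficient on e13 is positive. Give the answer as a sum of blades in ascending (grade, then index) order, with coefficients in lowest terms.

Method: write R = a + b12*e12 + b13*e13 + b23*e23 with a^2 + b12^2 + b13^2 + b23^2 = 1 (so R^-1 = ~R). Expanding the columns R e_j ~R gives tr M = 4a^2 - 1 and, from the antisymmetric part, M21 - M12 = -4a*b12, M13 - M31 = 4a*b13, M32 - M23 = -4a*b23.
Here tr M = -168081/180625, so a^2 = (1 + tr M)/4 = 3136/180625 and a = ±56/425. Taking a = 56/425: M21 - M12 = 16128/36125, M13 - M31 = 43008/180625, M32 - M23 = 4704/36125, giving b12 = -72/85, b13 = 192/425, b23 = -21/85, i.e. R = 56/425 - 72/85*e12 + 192/425*e13 - 21/85*e23.
Its e13 coefficient is already positive.
Answer: 56/425 - 72/85*e12 + 192/425*e13 - 21/85*e23. Sheet selection: the two-to-one cover makes ±R indistinguishable at the matrix level (trace -168081/180625), so uniqueness comes from the required sign on e13.


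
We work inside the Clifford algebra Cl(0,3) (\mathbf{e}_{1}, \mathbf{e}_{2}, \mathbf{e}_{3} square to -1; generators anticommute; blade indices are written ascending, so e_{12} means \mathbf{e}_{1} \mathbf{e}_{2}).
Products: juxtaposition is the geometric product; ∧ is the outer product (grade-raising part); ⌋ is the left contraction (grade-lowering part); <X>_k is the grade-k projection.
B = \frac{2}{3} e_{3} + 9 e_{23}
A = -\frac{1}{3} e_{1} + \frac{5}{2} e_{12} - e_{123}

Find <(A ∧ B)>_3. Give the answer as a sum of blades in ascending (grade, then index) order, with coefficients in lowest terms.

step 1: -\frac{2}{9} e_{13} - \frac{4}{3} e_{123}
step 2: -\frac{4}{3} e_{123}
Answer: -\frac{4}{3} e_{123}


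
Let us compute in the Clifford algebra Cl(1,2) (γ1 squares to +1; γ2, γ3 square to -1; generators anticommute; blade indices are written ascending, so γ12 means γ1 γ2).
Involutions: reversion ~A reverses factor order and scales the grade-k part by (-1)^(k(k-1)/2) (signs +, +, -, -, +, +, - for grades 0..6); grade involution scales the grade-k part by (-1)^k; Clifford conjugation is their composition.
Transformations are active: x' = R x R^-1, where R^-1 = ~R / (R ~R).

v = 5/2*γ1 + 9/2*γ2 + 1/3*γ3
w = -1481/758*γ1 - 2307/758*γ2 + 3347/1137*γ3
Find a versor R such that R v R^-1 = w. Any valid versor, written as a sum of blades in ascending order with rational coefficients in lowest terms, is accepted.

Equal squares first: v^2 = w^2 = -127/9. Then v + w = 207/379*γ1 + 552/379*γ2 + 1242/379*γ3 is a versor taking v to w, provided it is invertible.
Answer: 207/379*γ1 + 552/379*γ2 + 1242/379*γ3


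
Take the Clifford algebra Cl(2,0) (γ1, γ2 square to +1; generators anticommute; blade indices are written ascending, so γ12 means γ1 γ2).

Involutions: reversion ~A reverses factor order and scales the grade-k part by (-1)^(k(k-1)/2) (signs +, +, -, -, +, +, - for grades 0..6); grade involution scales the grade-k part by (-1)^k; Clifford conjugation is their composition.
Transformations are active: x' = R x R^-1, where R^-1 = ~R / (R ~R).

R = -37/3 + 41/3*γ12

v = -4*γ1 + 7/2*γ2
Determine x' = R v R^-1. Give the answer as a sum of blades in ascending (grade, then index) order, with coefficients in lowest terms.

~R = -37/3 - 41/3*γ12, and R ~R = 3050/9, so R^-1 = ~R / (3050/9).
R v = 583/6*γ1 + 23/2*γ2
Answer: -9371/3050*γ1 - 6614/1525*γ2


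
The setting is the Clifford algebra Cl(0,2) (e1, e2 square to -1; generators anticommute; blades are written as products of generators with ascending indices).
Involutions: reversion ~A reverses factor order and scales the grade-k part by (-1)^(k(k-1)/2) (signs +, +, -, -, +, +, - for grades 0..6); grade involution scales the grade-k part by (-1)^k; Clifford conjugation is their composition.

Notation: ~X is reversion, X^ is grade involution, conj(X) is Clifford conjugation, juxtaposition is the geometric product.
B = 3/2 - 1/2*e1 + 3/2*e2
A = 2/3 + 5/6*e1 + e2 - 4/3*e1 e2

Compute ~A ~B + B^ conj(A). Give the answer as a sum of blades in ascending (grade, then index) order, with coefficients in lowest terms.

first term: -1/12 - 13/12*e1 + 11/6*e2 + 15/4*e1 e2
second term: -1/12 - 35/12*e1 - 19/6*e2 + 1/4*e1 e2
Answer: -1/6 - 4*e1 - 4/3*e2 + 4*e1 e2


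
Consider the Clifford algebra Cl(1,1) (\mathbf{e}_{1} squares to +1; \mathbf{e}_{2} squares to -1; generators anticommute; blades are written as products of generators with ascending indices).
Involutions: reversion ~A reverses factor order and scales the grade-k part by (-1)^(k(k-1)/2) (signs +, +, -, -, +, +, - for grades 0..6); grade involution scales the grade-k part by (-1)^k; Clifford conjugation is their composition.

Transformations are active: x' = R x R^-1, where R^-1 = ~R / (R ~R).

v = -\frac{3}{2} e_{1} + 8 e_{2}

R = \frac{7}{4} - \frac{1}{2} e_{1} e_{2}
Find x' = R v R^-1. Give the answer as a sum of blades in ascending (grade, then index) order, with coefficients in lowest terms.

~R = \frac{7}{4} + \frac{1}{2} e_{1} e_{2}, and R ~R = \frac{45}{16}, so R^-1 = ~R / (\frac{45}{16}).
R v = \frac{11}{8} e_{1} + \frac{53}{4} e_{2}
Answer: \frac{289}{90} e_{1} + \frac{382}{45} e_{2}


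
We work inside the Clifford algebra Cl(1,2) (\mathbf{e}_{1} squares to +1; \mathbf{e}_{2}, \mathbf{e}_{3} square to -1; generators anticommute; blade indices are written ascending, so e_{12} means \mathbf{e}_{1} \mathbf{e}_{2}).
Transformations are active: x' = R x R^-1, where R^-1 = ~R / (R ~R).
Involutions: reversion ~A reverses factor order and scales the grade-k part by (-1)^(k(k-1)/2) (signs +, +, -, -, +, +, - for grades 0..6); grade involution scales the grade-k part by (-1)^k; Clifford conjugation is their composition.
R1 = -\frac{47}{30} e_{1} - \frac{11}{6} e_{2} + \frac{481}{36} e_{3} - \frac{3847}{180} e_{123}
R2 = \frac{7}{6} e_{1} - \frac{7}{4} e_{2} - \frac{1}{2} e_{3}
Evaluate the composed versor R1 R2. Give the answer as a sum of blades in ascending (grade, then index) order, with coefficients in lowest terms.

Distribute over the terms of R2 (each basis-blade product reordered to ascending indices, repeated generators contracted through their squares):
R1 (\frac{7}{6} e_{1}) = -\frac{329}{180} + \frac{77}{36} e_{12} - \frac{3367}{216} e_{13} - \frac{26929}{1080} e_{23}
R1 (-\frac{7}{4} e_{2}) = -\frac{77}{24} + \frac{329}{120} e_{12} + \frac{26929}{720} e_{13} + \frac{3367}{144} e_{23}
R1 (-\frac{1}{2} e_{3}) = \frac{481}{72} - \frac{3847}{360} e_{12} + \frac{47}{60} e_{13} + \frac{11}{12} e_{23}
Summing the partial products and collecting blades:
Answer: \frac{74}{45} - \frac{209}{36} e_{12} + \frac{48809}{2160} e_{13} - \frac{1373}{2160} e_{23}


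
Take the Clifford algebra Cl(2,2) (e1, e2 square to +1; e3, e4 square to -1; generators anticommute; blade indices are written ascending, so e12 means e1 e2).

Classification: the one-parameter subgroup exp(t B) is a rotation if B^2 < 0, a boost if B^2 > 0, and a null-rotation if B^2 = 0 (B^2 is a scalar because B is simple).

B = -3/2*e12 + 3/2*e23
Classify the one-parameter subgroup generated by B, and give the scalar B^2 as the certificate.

B^2 term by term: the squares give (-3/2)^2*(e12)^2 + (3/2)^2*(e23)^2 = 9/4*(-1) + 9/4*(+1) = 0 (each basis 2-blade squares to minus the product of its generators' squares); cross terms between blades sharing an index anticommute and cancel. So B^2 = 0.
Answer: null-rotation, certificate B^2 = 0. One invariant decides it: the square 0 survives every conjugation, and its sign is exactly the classification.


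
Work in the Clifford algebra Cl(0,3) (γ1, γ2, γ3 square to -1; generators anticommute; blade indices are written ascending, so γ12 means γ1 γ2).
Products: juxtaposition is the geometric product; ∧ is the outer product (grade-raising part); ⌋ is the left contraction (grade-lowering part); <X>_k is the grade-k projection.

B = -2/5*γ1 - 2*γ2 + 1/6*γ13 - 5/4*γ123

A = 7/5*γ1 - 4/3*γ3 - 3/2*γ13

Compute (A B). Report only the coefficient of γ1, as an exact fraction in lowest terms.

step 1: 81/100 - 2/9*γ1 + 15/8*γ2 + 11/30*γ3 - 67/15*γ12 - 8/15*γ13 - 11/12*γ23 - 3*γ123
Answer: -2/9


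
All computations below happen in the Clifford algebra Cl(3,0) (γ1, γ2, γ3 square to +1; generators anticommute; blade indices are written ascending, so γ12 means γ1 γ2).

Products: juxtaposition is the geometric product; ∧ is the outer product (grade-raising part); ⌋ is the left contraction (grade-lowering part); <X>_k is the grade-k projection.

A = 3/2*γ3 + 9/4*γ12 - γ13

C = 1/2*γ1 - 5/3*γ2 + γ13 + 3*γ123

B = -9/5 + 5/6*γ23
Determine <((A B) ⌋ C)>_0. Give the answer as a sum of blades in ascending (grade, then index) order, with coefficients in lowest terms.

step 1: -5/4*γ2 - 27/10*γ3 - 193/60*γ12 + 147/40*γ13
step 2: -191/120 + 27/10*γ1 + 441/40*γ2 + 193/20*γ3 - 81/10*γ12 + 15/4*γ13
step 3: -191/120
Answer: -191/120


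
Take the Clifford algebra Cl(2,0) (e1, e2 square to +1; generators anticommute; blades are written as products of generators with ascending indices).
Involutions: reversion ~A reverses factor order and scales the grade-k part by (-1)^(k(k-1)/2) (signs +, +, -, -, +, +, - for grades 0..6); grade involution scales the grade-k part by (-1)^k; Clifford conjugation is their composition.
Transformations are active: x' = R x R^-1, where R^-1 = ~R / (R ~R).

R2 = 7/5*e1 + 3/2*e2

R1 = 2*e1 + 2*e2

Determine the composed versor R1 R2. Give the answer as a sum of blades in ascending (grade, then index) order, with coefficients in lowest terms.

Distribute over the terms of R1 (each basis-blade product reordered to ascending indices, repeated generators contracted through their squares):
(2*e1) R2 = 14/5 + 3*e1 e2
(2*e2) R2 = 3 - 14/5*e1 e2
Summing the partial products and collecting blades:
Answer: 29/5 + 1/5*e1 e2


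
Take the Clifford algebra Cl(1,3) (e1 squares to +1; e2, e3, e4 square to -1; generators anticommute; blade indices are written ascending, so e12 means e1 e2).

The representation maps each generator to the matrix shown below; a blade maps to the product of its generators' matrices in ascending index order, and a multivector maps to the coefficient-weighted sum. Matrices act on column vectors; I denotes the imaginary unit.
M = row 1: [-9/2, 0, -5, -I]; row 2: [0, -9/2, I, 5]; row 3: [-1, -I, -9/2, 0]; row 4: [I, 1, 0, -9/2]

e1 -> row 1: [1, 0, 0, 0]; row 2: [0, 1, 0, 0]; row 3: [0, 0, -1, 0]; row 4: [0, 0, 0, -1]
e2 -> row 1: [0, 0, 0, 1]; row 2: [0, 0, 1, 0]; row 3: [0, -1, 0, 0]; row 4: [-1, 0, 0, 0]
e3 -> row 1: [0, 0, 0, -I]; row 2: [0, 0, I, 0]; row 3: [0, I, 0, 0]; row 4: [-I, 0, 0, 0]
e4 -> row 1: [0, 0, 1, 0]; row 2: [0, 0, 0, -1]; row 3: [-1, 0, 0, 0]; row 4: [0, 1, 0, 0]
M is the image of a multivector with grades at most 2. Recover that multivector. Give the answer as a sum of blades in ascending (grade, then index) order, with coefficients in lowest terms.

Method: the blade images are trace-orthogonal — tr(rho(e_A) rho(e_B)^-1) = 4 if A = B and 0 otherwise — and rho(e_A)^-1 = (e_A)^2 * rho(e_A) with (e_A)^2 = +1 or -1, so the coefficient of e_A in the preimage is (e_A)^2 * tr(M rho(e_A))/4.
Nonzero projections over blades of grade <= 2: 1: (1)^2 = +1, tr(M 1) = -18, coefficient -9/2; e4: (e4)^2 = -1, tr(M rho(e4)) = 8, coefficient -2; e13: (e13)^2 = +1, tr(M rho(e13)) = 4, coefficient 1; e14: (e14)^2 = +1, tr(M rho(e14)) = -12, coefficient -3. Every other blade of grade <= 2 projects to 0.
Answer: -9/2 - 2*e4 + e13 - 3*e14


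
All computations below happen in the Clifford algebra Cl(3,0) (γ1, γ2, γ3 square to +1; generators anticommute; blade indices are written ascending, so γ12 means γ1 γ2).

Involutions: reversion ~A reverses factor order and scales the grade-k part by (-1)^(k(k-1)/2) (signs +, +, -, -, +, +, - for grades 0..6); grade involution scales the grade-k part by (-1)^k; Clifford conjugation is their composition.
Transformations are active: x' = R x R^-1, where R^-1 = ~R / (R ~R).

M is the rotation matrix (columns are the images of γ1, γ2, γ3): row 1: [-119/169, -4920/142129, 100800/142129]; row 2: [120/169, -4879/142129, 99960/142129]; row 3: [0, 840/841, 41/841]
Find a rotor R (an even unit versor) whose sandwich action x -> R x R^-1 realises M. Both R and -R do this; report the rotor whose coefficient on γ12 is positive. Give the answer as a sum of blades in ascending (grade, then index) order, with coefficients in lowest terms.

Method: write R = a + b12*γ12 + b13*γ13 + b23*γ23 with a^2 + b12^2 + b13^2 + b23^2 = 1 (so R^-1 = ~R). Expanding the columns R e_j ~R gives tr M = 4a^2 - 1 and, from the antisymmetric part, M21 - M12 = -4a*b12, M13 - M31 = 4a*b13, M32 - M23 = -4a*b23.
Here tr M = -98029/142129, so a^2 = (1 + tr M)/4 = 11025/142129 and a = ±105/377. Taking a = 105/377: M21 - M12 = 105840/142129, M13 - M31 = 100800/142129, M32 - M23 = 42000/142129, giving b12 = -252/377, b13 = 240/377, b23 = -100/377, i.e. R = 105/377 - 252/377*γ12 + 240/377*γ13 - 100/377*γ23.
Its γ12 coefficient is negative, so report the other preimage -R.
Answer: -105/377 + 252/377*γ12 - 240/377*γ13 + 100/377*γ23. Uniqueness: Spin(3) -> SO(3) maps R and -R to the same rotation of trace -98029/142129; fixing the sign of the γ12 coefficient removes the ambiguity.


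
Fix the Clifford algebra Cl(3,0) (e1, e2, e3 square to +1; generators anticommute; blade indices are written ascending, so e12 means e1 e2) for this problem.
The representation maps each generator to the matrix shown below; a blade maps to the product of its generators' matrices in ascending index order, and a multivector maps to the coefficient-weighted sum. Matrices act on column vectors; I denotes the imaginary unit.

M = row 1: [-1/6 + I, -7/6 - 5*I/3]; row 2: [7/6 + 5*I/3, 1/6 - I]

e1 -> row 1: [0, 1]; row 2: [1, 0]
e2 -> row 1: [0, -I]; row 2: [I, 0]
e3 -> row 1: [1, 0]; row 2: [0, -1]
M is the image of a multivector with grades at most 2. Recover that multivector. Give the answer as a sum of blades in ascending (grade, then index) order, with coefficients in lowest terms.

Method: 1, rho(e1), rho(e2), rho(e3) form a trace-orthogonal basis of the 2x2 complex matrices (tr(X Y) = 2 if X = Y, else 0), so M = m0*1 + m1*rho(e1) + m2*rho(e2) + m3*rho(e3) with m0 = tr(M)/2 = 0, m1 = tr(M rho(e1))/2 = 0, m2 = tr(M rho(e2))/2 = 5/3 - 7*I/6, m3 = tr(M rho(e3))/2 = -1/6 + I.
Multiplying table entries, the bivector images are rho(e12) = I*rho(e3), rho(e13) = -I*rho(e2), rho(e23) = I*rho(e1); with real blade coefficients the real parts of m0..m3 are the coefficients of 1, e1, e2, e3 and the imaginary parts give the bivectors (e23: Im m1, e13: -Im m2, e12: Im m3).
Answer: 5/3*e2 - 1/6*e3 + e12 + 7/6*e13


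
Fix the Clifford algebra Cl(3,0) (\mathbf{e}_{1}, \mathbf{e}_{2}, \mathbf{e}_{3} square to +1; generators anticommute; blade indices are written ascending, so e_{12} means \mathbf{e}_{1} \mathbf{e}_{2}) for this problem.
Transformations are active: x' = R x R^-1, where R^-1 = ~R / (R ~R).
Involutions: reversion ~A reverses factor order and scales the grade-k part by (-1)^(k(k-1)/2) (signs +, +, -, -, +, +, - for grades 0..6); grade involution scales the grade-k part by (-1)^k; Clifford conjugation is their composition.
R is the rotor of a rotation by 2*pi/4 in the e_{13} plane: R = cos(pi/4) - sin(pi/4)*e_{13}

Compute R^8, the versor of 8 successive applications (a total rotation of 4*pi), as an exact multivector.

Half-angle bookkeeping: 8 applications in e_{13} add up to rotor phase 8*pi/4 = 2 \pi, so R^8 = cos(2 \pi) - sin(2 \pi)*e_{13}.
cos(2 \pi) = 1 and sin(2 \pi) = 0, so R^8 = 1. The total rotation 4*pi is 2 full turns, so every vector returns to itself, yet the rotor is +1, back on the identity sheet (an even number of 2*pi turns).
Answer: 1


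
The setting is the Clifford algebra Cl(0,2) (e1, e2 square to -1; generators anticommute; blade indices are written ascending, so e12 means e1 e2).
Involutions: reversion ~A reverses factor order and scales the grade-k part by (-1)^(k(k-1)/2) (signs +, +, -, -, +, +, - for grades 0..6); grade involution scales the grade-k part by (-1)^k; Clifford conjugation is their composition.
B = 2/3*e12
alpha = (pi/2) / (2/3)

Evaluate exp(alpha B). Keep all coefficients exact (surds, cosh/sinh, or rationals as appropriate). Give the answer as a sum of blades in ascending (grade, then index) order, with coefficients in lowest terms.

B^2 = (2/3)^2*(e12)^2 = 4/9*(-1) = -4/9 (a basis 2-blade squares to minus the product of its generators' squares).
B^2 = -4/9 — the series telescopes trigonometrically here: l = 2/3, alpha*l = pi/2, so exp(alpha B) = cos(pi/2) + (sin(pi/2)/(2/3))*B = 0 + (3/2)*B.
Answer: e12


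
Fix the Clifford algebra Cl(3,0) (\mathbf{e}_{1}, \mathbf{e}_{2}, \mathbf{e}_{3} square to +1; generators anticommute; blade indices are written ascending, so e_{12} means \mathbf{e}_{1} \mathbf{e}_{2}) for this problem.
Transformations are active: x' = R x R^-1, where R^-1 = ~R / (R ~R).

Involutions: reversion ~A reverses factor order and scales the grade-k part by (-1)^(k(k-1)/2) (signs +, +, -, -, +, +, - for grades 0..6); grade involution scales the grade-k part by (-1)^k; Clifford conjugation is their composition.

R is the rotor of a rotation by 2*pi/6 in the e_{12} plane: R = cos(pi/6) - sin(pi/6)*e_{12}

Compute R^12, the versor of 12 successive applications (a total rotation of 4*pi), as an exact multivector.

Rotor phase runs at HALF the rotation angle; powers of one rotor simply add phase, so after 12 steps in e_{12} the phase is 12*pi/6 = 2 \pi and R^12 = cos(2 \pi) - sin(2 \pi)*e_{12}.
cos(2 \pi) = 1 and sin(2 \pi) = 0, so R^12 = 1. The total rotation 4*pi is 2 full turns, so every vector returns to itself, yet the rotor is +1, back on the identity sheet (an even number of 2*pi turns).
Answer: 1


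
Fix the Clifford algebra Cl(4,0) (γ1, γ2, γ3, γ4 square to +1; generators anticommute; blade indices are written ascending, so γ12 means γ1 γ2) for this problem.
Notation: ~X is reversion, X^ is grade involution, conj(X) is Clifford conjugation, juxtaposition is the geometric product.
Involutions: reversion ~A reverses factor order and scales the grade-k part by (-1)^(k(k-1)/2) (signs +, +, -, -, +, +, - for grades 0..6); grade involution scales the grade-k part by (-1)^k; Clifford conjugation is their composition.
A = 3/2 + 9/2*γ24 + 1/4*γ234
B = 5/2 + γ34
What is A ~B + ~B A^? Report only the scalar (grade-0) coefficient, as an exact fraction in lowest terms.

first term: 15/4 + 1/4*γ2 + 9/2*γ23 + 45/4*γ24 - 3/2*γ34 + 5/8*γ234
second term: 15/4 - 1/4*γ2 - 9/2*γ23 + 45/4*γ24 - 3/2*γ34 - 5/8*γ234
Answer: 15/2


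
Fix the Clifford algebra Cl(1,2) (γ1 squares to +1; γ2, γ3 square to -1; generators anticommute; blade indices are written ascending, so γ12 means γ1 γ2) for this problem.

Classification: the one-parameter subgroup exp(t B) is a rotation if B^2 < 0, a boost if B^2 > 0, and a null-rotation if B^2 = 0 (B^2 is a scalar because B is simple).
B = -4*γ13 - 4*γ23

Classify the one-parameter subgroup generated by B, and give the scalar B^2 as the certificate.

B^2 term by term: the squares give (-4)^2*(γ13)^2 + (-4)^2*(γ23)^2 = 16*(+1) + 16*(-1) = 0 (each basis 2-blade squares to minus the product of its generators' squares); cross terms between blades sharing an index anticommute and cancel. So B^2 = 0.
Answer: null-rotation, certificate B^2 = 0. Certificate logic: 0 is a conjugation-invariant scalar, so its sign fixes rotation versus boost versus null-rotation outright.


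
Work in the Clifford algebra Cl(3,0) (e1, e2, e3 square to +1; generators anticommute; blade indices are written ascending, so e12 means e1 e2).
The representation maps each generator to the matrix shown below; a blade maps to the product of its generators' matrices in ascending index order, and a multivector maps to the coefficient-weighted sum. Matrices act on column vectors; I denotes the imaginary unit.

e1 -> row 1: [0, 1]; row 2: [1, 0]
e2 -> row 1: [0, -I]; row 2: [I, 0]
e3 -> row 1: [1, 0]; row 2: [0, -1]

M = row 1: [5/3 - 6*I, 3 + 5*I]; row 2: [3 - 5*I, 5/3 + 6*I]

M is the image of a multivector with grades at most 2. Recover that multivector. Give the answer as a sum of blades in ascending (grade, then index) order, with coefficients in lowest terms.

Method: 1, rho(e1), rho(e2), rho(e3) form a trace-orthogonal basis of the 2x2 complex matrices (tr(X Y) = 2 if X = Y, else 0), so M = m0*1 + m1*rho(e1) + m2*rho(e2) + m3*rho(e3) with m0 = tr(M)/2 = 5/3, m1 = tr(M rho(e1))/2 = 3, m2 = tr(M rho(e2))/2 = -5, m3 = tr(M rho(e3))/2 = -6*I.
Multiplying table entries, the bivector images are rho(e12) = I*rho(e3), rho(e13) = -I*rho(e2), rho(e23) = I*rho(e1); with real blade coefficients the real parts of m0..m3 are the coefficients of 1, e1, e2, e3 and the imaginary parts give the bivectors (e23: Im m1, e13: -Im m2, e12: Im m3).
Answer: 5/3 + 3*e1 - 5*e2 - 6*e12


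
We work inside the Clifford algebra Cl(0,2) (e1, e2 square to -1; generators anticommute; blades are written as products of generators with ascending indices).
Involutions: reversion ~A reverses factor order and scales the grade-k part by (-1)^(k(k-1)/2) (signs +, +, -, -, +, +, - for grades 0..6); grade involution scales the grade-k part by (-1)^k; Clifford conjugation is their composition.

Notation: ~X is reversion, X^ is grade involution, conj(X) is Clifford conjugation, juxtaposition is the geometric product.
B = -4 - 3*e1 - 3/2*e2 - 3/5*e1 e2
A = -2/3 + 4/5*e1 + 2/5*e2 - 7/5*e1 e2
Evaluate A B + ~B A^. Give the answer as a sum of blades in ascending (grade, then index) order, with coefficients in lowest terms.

first term: 362/75 - 177/50*e1 + 102/25*e2 + 6*e1 e2
second term: 38/75 + 377/50*e1 - 52/25*e2 + 26/5*e1 e2
Answer: 16/3 + 4*e1 + 2*e2 + 56/5*e1 e2


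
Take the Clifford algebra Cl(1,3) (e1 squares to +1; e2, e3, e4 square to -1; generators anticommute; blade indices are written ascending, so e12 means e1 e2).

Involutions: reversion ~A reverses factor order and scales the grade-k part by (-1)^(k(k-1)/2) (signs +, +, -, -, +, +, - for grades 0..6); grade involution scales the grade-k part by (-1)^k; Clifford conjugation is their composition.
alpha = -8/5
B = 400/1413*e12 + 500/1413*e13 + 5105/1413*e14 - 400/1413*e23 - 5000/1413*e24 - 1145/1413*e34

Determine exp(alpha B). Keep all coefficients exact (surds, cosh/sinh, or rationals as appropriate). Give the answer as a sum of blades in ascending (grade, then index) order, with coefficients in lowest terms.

B^2 term by term: the squares give (400/1413)^2*(e12)^2 + (500/1413)^2*(e13)^2 + (5105/1413)^2*(e14)^2 + (-400/1413)^2*(e23)^2 + (-5000/1413)^2*(e24)^2 + (-1145/1413)^2*(e34)^2 = 160000/1996569*(+1) + 250000/1996569*(+1) + 26061025/1996569*(+1) + 160000/1996569*(-1) + 25000000/1996569*(-1) + 1311025/1996569*(-1) = 0 (each basis 2-blade squares to minus the product of its generators' squares); cross terms between blades sharing an index anticommute and cancel; the commuting (index-disjoint) pairs give grade-4 terms 2*c*c'*(blade product), which cancel blade by blade — e1234: -916000/1996569 + 5000000/1996569 - 4084000/1996569 = 0 — confirming B is simple. So B^2 = 0.
B^2 = 0, and the exponential is exactly linear here: exp(alpha B) = 1 + alpha B (parabolic case).
Answer: 1 - 640/1413*e12 - 800/1413*e13 - 8168/1413*e14 + 640/1413*e23 + 8000/1413*e24 + 1832/1413*e34


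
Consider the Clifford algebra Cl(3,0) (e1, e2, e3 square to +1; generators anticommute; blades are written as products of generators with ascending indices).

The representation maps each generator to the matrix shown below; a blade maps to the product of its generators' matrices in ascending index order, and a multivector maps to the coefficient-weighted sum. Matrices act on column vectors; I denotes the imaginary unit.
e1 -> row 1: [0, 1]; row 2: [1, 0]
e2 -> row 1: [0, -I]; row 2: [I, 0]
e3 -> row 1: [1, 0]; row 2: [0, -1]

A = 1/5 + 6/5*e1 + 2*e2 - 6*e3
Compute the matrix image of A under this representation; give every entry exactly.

M = (1/5)*1 + (6/5)*rho(e1) + (2)*rho(e2) + (-6)*rho(e3), summed entrywise (1 is the identity matrix):
Answer: row 1: [-29/5, 6/5 - 2*I]; row 2: [6/5 + 2*I, 31/5]


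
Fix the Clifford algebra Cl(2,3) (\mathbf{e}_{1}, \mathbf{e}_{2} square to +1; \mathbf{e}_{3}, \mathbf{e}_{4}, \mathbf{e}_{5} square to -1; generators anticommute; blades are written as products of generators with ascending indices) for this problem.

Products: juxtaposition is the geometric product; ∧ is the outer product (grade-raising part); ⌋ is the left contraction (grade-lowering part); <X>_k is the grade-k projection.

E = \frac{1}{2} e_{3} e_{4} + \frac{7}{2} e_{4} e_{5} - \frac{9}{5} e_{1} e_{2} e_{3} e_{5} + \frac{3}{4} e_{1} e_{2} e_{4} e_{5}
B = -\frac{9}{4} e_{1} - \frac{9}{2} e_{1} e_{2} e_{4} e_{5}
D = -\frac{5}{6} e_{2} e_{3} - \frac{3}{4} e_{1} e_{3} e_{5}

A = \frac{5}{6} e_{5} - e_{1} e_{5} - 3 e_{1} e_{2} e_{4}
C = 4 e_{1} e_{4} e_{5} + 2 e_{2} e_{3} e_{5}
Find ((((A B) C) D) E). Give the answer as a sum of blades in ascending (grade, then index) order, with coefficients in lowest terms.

step 1: \frac{45}{4} e_{5} + \frac{15}{8} e_{1} e_{5} + \frac{45}{4} e_{2} e_{4} - \frac{15}{4} e_{1} e_{2} e_{4}
step 2: -\frac{15}{2} e_{4} - 45 e_{1} e_{4} - \frac{45}{2} e_{2} e_{3} + 15 e_{2} e_{5} - \frac{15}{4} e_{1} e_{2} e_{3} - 45 e_{1} e_{2} e_{5} + \frac{45}{2} e_{3} e_{4} e_{5} - \frac{15}{2} e_{1} e_{3} e_{4} e_{5}
step 3: \frac{75}{4} + \frac{25}{8} e_{1} - \frac{45}{8} e_{4} + \frac{135}{8} e_{1} e_{4} + \frac{135}{4} e_{2} e_{3} - \frac{45}{16} e_{2} e_{5} - \frac{25}{2} e_{3} e_{5} - \frac{45}{4} e_{1} e_{2} e_{3} - \frac{135}{8} e_{1} e_{2} e_{5} + \frac{75}{2} e_{1} e_{3} e_{5} + \frac{25}{4} e_{2} e_{3} e_{4} - \frac{75}{4} e_{2} e_{4} e_{5} + \frac{135}{4} e_{3} e_{4} e_{5} + \frac{75}{2} e_{1} e_{2} e_{3} e_{4} + \frac{25}{4} e_{1} e_{2} e_{4} e_{5} + \frac{45}{8} e_{1} e_{3} e_{4} e_{5}
step 4: \frac{75}{16} - \frac{225}{16} e_{1} + 130 e_{2} - \frac{2421}{16} e_{3} + \frac{405}{32} e_{4} + \frac{369}{16} e_{5} - \frac{505}{8} e_{1} e_{2} - \frac{261}{16} e_{1} e_{3} + \frac{135}{64} e_{1} e_{4} - \frac{981}{8} e_{1} e_{5} - \frac{135}{32} e_{2} e_{3} - \frac{1179}{32} e_{2} e_{4} - \frac{405}{32} e_{2} e_{5} - \frac{365}{8} e_{3} e_{4} + \frac{225}{8} e_{3} e_{5} + \frac{1115}{8} e_{4} e_{5} - \frac{405}{16} e_{1} e_{2} e_{3} - \frac{1827}{16} e_{1} e_{2} e_{4} + \frac{135}{32} e_{1} e_{2} e_{5} + \frac{2665}{16} e_{1} e_{3} e_{4} + \frac{75}{16} e_{1} e_{3} e_{5} + \frac{55}{16} e_{1} e_{4} e_{5} + \frac{225}{8} e_{2} e_{3} e_{4} - \frac{295}{8} e_{2} e_{3} e_{5} + \frac{75}{32} e_{2} e_{4} e_{5} + \frac{135}{16} e_{3} e_{4} e_{5} - \frac{75}{8} e_{1} e_{2} e_{3} e_{4} - \frac{1295}{8} e_{1} e_{2} e_{3} e_{5} + \frac{225}{16} e_{1} e_{2} e_{4} e_{5} - \frac{405}{16} e_{1} e_{3} e_{4} e_{5} + \frac{4707}{32} e_{2} e_{3} e_{4} e_{5} - \frac{927}{16} e_{1} e_{2} e_{3} e_{4} e_{5}
Answer: \frac{75}{16} - \frac{225}{16} e_{1} + 130 e_{2} - \frac{2421}{16} e_{3} + \frac{405}{32} e_{4} + \frac{369}{16} e_{5} - \frac{505}{8} e_{1} e_{2} - \frac{261}{16} e_{1} e_{3} + \frac{135}{64} e_{1} e_{4} - \frac{981}{8} e_{1} e_{5} - \frac{135}{32} e_{2} e_{3} - \frac{1179}{32} e_{2} e_{4} - \frac{405}{32} e_{2} e_{5} - \frac{365}{8} e_{3} e_{4} + \frac{225}{8} e_{3} e_{5} + \frac{1115}{8} e_{4} e_{5} - \frac{405}{16} e_{1} e_{2} e_{3} - \frac{1827}{16} e_{1} e_{2} e_{4} + \frac{135}{32} e_{1} e_{2} e_{5} + \frac{2665}{16} e_{1} e_{3} e_{4} + \frac{75}{16} e_{1} e_{3} e_{5} + \frac{55}{16} e_{1} e_{4} e_{5} + \frac{225}{8} e_{2} e_{3} e_{4} - \frac{295}{8} e_{2} e_{3} e_{5} + \frac{75}{32} e_{2} e_{4} e_{5} + \frac{135}{16} e_{3} e_{4} e_{5} - \frac{75}{8} e_{1} e_{2} e_{3} e_{4} - \frac{1295}{8} e_{1} e_{2} e_{3} e_{5} + \frac{225}{16} e_{1} e_{2} e_{4} e_{5} - \frac{405}{16} e_{1} e_{3} e_{4} e_{5} + \frac{4707}{32} e_{2} e_{3} e_{4} e_{5} - \frac{927}{16} e_{1} e_{2} e_{3} e_{4} e_{5}


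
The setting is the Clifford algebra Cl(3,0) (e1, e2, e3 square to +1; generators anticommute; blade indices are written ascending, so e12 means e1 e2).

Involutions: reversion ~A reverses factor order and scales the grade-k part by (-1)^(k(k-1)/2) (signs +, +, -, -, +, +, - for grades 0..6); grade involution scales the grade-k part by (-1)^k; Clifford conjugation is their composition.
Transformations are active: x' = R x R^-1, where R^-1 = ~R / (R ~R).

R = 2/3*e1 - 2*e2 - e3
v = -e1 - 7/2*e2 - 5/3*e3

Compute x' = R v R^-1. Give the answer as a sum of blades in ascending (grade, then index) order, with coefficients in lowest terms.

~R = 2/3*e1 - 2*e2 - e3, and R ~R = 49/9, so R^-1 = ~R / (49/9).
R v = 8 - 13/3*e12 - 19/9*e13 - 1/6*e23
Answer: 145/49*e1 - 233/98*e2 - 187/147*e3


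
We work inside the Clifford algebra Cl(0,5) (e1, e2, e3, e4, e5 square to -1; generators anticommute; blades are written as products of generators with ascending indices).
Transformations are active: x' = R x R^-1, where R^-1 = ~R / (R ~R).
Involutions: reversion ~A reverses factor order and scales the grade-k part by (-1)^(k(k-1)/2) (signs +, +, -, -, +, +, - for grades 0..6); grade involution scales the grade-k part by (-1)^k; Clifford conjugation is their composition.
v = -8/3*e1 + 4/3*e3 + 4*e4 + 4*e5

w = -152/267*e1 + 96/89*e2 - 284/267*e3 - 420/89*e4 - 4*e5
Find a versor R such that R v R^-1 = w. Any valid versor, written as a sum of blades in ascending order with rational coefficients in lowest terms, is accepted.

Reasoning: v^2 = w^2 = -368/9 since conjugation preserves the quadratic form; R = v + w = -288/89*e1 + 96/89*e2 + 24/89*e3 - 64/89*e4 is then valid when invertible, keeping its own part and reversing (v - w)/2.
Answer: -288/89*e1 + 96/89*e2 + 24/89*e3 - 64/89*e4
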